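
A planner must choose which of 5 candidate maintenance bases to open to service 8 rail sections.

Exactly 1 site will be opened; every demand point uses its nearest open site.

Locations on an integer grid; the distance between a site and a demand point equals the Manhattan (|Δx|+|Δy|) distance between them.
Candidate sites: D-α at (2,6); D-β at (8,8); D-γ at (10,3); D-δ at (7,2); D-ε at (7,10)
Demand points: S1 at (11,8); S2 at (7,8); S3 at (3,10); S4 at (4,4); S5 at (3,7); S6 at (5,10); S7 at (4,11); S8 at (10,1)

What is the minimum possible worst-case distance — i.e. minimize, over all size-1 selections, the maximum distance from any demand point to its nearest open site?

Open {D-β}.
  Farthest demand point is S8 at distance 9 (to D-β); all others are ≤ 9.
With {D-δ} the worst case is 12.
With {D-ε} the worst case is 12.
No size-1 selection achieves below 9.

9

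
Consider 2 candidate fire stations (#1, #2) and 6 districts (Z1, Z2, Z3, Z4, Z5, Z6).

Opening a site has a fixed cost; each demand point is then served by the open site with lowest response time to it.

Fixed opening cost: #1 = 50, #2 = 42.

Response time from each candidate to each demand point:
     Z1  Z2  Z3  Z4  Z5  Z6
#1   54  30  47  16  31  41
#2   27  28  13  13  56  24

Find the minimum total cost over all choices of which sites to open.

203

Open {#2}: assign each demand point to its cheapest open site.
  Z1→#2 27, Z2→#2 28, Z3→#2 13, Z4→#2 13, Z5→#2 56, Z6→#2 24
  response time 161, fixed 42 → total 203.
Compare {#1, #2}: response time 136 + fixed 92 = 228.
Compare {#1}: response time 219 + fixed 50 = 269.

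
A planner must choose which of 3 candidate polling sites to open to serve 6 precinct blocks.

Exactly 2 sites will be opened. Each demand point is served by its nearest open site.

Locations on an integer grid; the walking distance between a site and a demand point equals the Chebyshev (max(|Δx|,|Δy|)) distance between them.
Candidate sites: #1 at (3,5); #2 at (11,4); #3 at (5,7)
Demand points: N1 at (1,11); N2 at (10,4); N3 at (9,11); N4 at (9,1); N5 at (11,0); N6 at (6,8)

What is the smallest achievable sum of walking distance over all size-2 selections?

17

Open {#2, #3}.
  N1→#3 4, N2→#2 1, N3→#3 4, N4→#2 3, N5→#2 4, N6→#3 1  ⇒ total 17.
Compare {#1, #2}: total 23.
Compare {#1, #3}: total 27.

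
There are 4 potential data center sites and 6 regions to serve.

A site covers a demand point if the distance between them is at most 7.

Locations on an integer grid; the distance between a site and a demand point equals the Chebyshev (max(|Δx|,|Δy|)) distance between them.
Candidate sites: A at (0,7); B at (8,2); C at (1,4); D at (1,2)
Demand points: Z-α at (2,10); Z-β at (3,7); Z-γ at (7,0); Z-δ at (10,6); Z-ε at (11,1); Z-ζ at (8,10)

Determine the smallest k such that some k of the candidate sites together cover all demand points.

Coverage sets (demand points within 7 of each site):
  A: {Z-α, Z-β, Z-γ}
  B: {Z-β, Z-γ, Z-δ, Z-ε}
  C: {Z-α, Z-β, Z-γ, Z-ζ}
  D: {Z-β, Z-γ}
No single site covers all 6 demand points.
But {B, C} covers everything, so the minimum is 2.

2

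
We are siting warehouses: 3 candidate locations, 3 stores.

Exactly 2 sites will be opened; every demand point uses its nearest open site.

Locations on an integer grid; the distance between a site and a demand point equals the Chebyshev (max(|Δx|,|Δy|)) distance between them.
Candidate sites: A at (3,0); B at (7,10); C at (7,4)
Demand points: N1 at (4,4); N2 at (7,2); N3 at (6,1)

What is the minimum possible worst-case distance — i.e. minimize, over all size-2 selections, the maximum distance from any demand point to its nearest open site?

3

Open {A, C}.
  Farthest demand point is N1 at distance 3 (to C); all others are ≤ 3.
With {B, C} the worst case is 3.
With {A, B} the worst case is 4.
No size-2 selection achieves below 3.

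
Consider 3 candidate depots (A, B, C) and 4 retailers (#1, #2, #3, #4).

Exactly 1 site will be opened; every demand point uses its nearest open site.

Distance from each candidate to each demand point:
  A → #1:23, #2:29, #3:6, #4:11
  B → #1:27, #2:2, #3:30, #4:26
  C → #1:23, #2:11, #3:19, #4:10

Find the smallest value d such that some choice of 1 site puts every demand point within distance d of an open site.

23

Open {C}.
  Farthest demand point is #1 at distance 23 (to C); all others are ≤ 23.
With {A} the worst case is 29.
With {B} the worst case is 30.
No size-1 selection achieves below 23.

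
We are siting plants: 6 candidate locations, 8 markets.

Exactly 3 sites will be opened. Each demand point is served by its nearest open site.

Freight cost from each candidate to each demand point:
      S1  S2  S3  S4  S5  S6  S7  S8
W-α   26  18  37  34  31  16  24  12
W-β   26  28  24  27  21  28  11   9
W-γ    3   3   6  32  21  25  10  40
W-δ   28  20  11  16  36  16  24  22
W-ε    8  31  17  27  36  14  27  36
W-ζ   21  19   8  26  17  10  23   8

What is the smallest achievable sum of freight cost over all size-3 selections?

Open {W-γ, W-δ, W-ζ}.
  S1→W-γ 3, S2→W-γ 3, S3→W-γ 6, S4→W-δ 16, S5→W-ζ 17, S6→W-ζ 10, S7→W-γ 10, S8→W-ζ 8  ⇒ total 73.
Compare {W-α, W-γ, W-ζ}: total 83.
Compare {W-β, W-γ, W-ζ}: total 83.
No size-3 selection does better; minimum is 73.

73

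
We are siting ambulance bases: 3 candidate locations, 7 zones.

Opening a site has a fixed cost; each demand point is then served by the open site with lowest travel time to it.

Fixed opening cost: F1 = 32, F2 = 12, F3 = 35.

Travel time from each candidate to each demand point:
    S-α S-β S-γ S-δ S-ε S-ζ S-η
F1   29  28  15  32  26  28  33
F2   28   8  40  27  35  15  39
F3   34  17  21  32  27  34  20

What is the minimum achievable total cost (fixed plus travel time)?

193

Open {F2, F3}: assign each demand point to its cheapest open site.
  S-α→F2 28, S-β→F2 8, S-γ→F3 21, S-δ→F2 27, S-ε→F3 27, S-ζ→F2 15, S-η→F3 20
  travel time 146, fixed 47 → total 193.
Compare {F1, F2}: travel time 152 + fixed 44 = 196.
Compare {F2}: travel time 192 + fixed 12 = 204.
Compare {F1, F2, F3}: travel time 139 + fixed 79 = 218.
All other subsets cost ≥ 196. Minimum total cost: 193.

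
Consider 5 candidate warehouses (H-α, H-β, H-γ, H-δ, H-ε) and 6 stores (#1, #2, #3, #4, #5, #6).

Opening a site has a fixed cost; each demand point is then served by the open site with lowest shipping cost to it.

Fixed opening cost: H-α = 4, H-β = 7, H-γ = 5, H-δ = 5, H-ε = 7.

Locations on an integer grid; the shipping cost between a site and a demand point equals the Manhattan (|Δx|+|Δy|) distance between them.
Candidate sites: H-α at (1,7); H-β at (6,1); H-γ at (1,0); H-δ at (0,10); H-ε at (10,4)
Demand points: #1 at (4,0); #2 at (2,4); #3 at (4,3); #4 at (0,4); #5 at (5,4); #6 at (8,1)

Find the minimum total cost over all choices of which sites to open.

32

Open {H-α, H-β}: assign each demand point to its cheapest open site.
  #1→H-β 3, #2→H-α 4, #3→H-β 4, #4→H-α 4, #5→H-β 4, #6→H-β 2
  shipping cost 21, fixed 11 → total 32.
Compare {H-β, H-γ}: shipping cost 23 + fixed 12 = 35.
Compare {H-β}: shipping cost 29 + fixed 7 = 36.
Compare {H-α, H-β, H-γ}: shipping cost 21 + fixed 16 = 37.
All other subsets cost ≥ 35. Minimum total cost: 32.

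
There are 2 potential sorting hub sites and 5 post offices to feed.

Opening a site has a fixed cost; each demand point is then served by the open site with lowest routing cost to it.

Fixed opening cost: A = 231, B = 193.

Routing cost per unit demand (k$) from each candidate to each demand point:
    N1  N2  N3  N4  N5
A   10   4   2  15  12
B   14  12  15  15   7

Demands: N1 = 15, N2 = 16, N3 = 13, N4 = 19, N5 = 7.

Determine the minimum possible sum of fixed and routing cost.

Open {A}: assign each demand point to its cheapest open site.
  N1→A 15×10=150, N2→A 16×4=64, N3→A 13×2=26, N4→A 19×15=285, N5→A 7×12=84
  routing cost 609, fixed 231 → total 840.
Compare {A, B}: routing cost 574 + fixed 424 = 998.
Compare {B}: routing cost 931 + fixed 193 = 1124.

840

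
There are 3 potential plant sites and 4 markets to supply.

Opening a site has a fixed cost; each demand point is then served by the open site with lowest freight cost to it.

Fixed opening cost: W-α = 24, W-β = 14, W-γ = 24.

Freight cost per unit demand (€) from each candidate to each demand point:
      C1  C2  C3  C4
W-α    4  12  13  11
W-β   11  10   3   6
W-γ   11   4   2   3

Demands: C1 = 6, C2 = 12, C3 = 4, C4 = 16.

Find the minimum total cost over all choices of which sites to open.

176

Open {W-α, W-γ}: assign each demand point to its cheapest open site.
  C1→W-α 6×4=24, C2→W-γ 12×4=48, C3→W-γ 4×2=8, C4→W-γ 16×3=48
  freight cost 128, fixed 48 → total 176.
Compare {W-α, W-β, W-γ}: freight cost 128 + fixed 62 = 190.
Compare {W-γ}: freight cost 170 + fixed 24 = 194.
Compare {W-β, W-γ}: freight cost 170 + fixed 38 = 208.
All other subsets cost ≥ 190. Minimum total cost: 176.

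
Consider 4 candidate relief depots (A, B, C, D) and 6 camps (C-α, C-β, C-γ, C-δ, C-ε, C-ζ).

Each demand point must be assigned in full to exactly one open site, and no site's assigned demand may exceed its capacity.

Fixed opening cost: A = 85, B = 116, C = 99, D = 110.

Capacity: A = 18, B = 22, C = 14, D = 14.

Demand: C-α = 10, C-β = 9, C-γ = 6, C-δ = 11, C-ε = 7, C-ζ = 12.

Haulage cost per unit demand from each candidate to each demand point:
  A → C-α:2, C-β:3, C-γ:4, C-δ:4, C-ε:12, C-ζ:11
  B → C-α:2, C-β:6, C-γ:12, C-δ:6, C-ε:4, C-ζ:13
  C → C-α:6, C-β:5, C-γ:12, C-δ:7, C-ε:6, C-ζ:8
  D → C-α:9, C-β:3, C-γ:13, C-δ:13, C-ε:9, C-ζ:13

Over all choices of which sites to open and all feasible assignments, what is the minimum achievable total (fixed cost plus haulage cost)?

649

Open {A, B, C, D}; cheapest assignment that respects the capacities:
  A (cap 18, load 17): C-γ, C-δ — cost 6×4 + 11×4 = 68
  B (cap 22, load 17): C-α, C-ε — cost 10×2 + 7×4 = 48
  C (cap 14, load 12): C-ζ — cost 12×8 = 96
  D (cap 14, load 9): C-β — cost 9×3 = 27
  Shipping 239, fixed 410 → total 649.
  Any other capacity-feasible assignment to {A, B, C, D} ships for at least 239.
Total demand is 55 and no other set of sites has combined capacity ≥ 55, so {A, B, C, D} is the only feasible choice of open sites. Minimum: 649.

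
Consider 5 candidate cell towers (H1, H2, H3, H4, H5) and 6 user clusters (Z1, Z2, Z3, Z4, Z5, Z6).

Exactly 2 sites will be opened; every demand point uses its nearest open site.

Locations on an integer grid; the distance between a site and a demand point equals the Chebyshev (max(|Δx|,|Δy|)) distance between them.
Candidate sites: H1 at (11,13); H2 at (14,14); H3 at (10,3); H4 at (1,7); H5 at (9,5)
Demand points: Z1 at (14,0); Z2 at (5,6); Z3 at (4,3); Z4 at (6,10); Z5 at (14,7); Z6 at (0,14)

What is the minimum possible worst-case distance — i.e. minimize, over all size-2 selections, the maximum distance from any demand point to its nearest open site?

Open {H3, H4}.
  Farthest demand point is Z6 at distance 7 (to H4); all others are ≤ 7.
With {H4, H5} the worst case is 7.
With {H1, H5} the worst case is 9.
No size-2 selection achieves below 7.

7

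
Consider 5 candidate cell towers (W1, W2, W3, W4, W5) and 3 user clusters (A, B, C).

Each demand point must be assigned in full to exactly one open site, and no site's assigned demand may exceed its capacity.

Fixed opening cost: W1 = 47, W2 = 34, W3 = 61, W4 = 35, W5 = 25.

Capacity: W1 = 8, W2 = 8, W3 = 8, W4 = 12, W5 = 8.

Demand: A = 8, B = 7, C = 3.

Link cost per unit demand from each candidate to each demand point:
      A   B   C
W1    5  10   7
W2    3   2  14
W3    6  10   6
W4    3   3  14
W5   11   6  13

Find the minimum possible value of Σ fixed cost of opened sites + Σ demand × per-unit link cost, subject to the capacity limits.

149

Open {W2, W4}; cheapest assignment that respects the capacities:
  W2 (cap 8, load 7): B — cost 7×2 = 14
  W4 (cap 12, load 11): A, C — cost 8×3 + 3×14 = 66
  Shipping 80, fixed 69 → total 149.
  Any other capacity-feasible assignment to {W2, W4} ships for at least 80.
Compare {W4, W5}: its best feasible assignment gives total 168.
Compare {W2, W4, W5}: its best feasible assignment gives total 171.
Every other set of open sites that can feasibly serve all demand totals ≥ 168 even under its best assignment. Minimum: 149.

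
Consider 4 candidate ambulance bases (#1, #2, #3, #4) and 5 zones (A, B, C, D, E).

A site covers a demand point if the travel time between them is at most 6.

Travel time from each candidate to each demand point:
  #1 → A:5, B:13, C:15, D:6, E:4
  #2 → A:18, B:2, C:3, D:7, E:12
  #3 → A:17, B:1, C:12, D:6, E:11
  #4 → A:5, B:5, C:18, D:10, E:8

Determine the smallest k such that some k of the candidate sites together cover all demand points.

Coverage sets (demand points within 6 of each site):
  #1: {A, D, E}
  #2: {B, C}
  #3: {B, D}
  #4: {A, B}
No single site covers all 5 demand points.
But {#1, #2} covers everything, so the minimum is 2.

2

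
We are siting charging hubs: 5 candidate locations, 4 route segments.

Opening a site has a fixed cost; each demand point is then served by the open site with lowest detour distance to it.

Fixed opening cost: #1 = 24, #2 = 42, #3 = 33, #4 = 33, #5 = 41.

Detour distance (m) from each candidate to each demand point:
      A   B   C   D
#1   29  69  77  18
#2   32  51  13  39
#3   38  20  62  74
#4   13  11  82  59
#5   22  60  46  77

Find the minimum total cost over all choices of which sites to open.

Open {#2, #4}: assign each demand point to its cheapest open site.
  A→#4 13, B→#4 11, C→#2 13, D→#2 39
  detour distance 76, fixed 75 → total 151.
Compare {#1, #2, #4}: detour distance 55 + fixed 99 = 154.
Compare {#1, #4}: detour distance 119 + fixed 57 = 176.
Compare {#2}: detour distance 135 + fixed 42 = 177.
All other subsets cost ≥ 154. Minimum total cost: 151.

151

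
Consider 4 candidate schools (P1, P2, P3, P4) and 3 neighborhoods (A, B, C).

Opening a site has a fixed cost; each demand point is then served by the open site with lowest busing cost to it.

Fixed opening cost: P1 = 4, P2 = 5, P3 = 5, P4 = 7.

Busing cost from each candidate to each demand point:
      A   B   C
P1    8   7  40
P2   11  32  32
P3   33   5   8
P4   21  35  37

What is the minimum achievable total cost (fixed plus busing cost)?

30

Open {P1, P3}: assign each demand point to its cheapest open site.
  A→P1 8, B→P3 5, C→P3 8
  busing cost 21, fixed 9 → total 30.
Compare {P2, P3}: busing cost 24 + fixed 10 = 34.
Compare {P1, P2, P3}: busing cost 21 + fixed 14 = 35.
Compare {P1, P3, P4}: busing cost 21 + fixed 16 = 37.
All other subsets cost ≥ 34. Minimum total cost: 30.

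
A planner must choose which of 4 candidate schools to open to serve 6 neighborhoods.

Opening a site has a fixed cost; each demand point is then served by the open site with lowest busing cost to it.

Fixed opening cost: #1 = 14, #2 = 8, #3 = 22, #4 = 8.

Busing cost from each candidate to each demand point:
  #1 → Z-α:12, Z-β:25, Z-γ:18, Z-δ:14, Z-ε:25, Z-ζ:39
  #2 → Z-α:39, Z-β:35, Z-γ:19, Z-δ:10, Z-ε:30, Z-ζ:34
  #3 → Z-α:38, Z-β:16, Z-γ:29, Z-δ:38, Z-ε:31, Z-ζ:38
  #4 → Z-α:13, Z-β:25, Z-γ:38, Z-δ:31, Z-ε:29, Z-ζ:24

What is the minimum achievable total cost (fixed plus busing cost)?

136

Open {#2, #4}: assign each demand point to its cheapest open site.
  Z-α→#4 13, Z-β→#4 25, Z-γ→#2 19, Z-δ→#2 10, Z-ε→#4 29, Z-ζ→#4 24
  busing cost 120, fixed 16 → total 136.
Compare {#1, #4}: busing cost 118 + fixed 22 = 140.
Compare {#1, #2, #4}: busing cost 114 + fixed 30 = 144.
Compare {#1, #2}: busing cost 124 + fixed 22 = 146.
All other subsets cost ≥ 140. Minimum total cost: 136.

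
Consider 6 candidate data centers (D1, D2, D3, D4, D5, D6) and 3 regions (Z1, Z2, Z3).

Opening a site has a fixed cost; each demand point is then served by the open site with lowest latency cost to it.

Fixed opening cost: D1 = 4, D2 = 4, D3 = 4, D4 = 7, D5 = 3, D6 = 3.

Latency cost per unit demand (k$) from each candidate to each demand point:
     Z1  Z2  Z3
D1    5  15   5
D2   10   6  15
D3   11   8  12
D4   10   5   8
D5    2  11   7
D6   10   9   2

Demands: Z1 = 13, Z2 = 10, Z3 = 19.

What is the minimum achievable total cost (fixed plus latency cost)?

Open {D4, D5, D6}: assign each demand point to its cheapest open site.
  Z1→D5 13×2=26, Z2→D4 10×5=50, Z3→D6 19×2=38
  latency cost 114, fixed 13 → total 127.
Compare {D1, D4, D5, D6}: latency cost 114 + fixed 17 = 131.
Compare {D2, D4, D5, D6}: latency cost 114 + fixed 17 = 131.
Compare {D3, D4, D5, D6}: latency cost 114 + fixed 17 = 131.
All other subsets cost ≥ 131. Minimum total cost: 127.

127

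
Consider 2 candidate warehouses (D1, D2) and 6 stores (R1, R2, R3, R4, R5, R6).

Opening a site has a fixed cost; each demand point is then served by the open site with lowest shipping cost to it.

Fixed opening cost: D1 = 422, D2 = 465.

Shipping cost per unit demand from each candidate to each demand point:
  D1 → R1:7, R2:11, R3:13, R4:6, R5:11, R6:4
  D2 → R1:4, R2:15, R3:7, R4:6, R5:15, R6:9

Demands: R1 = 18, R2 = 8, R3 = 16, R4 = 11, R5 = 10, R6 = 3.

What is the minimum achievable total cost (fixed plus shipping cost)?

Open {D2}: assign each demand point to its cheapest open site.
  R1→D2 18×4=72, R2→D2 8×15=120, R3→D2 16×7=112, R4→D2 11×6=66, R5→D2 10×15=150, R6→D2 3×9=27
  shipping cost 547, fixed 465 → total 1012.
Compare {D1}: shipping cost 610 + fixed 422 = 1032.
Compare {D1, D2}: shipping cost 460 + fixed 887 = 1347.

1012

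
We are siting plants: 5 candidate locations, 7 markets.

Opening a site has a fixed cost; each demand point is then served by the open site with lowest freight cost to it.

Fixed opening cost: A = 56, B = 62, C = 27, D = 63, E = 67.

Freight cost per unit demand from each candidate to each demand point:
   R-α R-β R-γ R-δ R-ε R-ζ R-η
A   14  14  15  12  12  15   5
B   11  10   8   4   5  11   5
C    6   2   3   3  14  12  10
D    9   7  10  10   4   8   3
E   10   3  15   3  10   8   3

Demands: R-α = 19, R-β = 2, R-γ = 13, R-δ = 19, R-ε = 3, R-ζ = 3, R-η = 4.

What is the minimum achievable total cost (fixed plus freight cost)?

Open {C, D}: assign each demand point to its cheapest open site.
  R-α→C 19×6=114, R-β→C 2×2=4, R-γ→C 13×3=39, R-δ→C 19×3=57, R-ε→D 3×4=12, R-ζ→D 3×8=24, R-η→D 4×3=12
  freight cost 262, fixed 90 → total 352.
Compare {C}: freight cost 332 + fixed 27 = 359.
Compare {B, C}: freight cost 282 + fixed 89 = 371.
Compare {C, E}: freight cost 280 + fixed 94 = 374.
All other subsets cost ≥ 359. Minimum total cost: 352.

352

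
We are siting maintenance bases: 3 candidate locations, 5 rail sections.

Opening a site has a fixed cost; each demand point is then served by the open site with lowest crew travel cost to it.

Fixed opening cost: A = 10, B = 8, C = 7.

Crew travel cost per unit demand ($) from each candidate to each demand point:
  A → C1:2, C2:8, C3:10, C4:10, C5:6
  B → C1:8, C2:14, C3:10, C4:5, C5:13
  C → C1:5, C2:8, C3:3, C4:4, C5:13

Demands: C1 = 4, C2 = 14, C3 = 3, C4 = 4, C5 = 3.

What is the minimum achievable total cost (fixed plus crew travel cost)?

180

Open {A, C}: assign each demand point to its cheapest open site.
  C1→A 4×2=8, C2→A 14×8=112, C3→C 3×3=9, C4→C 4×4=16, C5→A 3×6=18
  crew travel cost 163, fixed 17 → total 180.
Compare {A, B, C}: crew travel cost 163 + fixed 25 = 188.
Compare {C}: crew travel cost 196 + fixed 7 = 203.
Compare {A, B}: crew travel cost 188 + fixed 18 = 206.
All other subsets cost ≥ 188. Minimum total cost: 180.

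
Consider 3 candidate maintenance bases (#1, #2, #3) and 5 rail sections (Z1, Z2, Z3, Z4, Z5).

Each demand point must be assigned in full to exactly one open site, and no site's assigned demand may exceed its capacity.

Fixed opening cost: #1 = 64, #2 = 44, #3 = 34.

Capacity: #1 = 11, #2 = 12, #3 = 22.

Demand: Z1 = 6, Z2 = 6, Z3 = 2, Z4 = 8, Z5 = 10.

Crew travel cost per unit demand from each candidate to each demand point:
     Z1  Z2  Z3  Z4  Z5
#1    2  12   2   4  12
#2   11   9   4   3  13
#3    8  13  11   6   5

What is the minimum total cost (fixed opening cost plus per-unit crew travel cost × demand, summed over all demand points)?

Open {#2, #3}; cheapest assignment that respects the capacities:
  #2 (cap 12, load 10): Z3, Z4 — cost 2×4 + 8×3 = 32
  #3 (cap 22, load 22): Z1, Z2, Z5 — cost 6×8 + 6×13 + 10×5 = 176
  Shipping 208, fixed 78 → total 286.
  Any other capacity-feasible assignment to {#2, #3} ships for at least 208.
Compare {#1, #3}: its best feasible assignment gives total 310.
Compare {#1, #2, #3}: its best feasible assignment gives total 310.
Every other set of open sites that can feasibly serve all demand totals ≥ 310 even under its best assignment. Minimum: 286.

286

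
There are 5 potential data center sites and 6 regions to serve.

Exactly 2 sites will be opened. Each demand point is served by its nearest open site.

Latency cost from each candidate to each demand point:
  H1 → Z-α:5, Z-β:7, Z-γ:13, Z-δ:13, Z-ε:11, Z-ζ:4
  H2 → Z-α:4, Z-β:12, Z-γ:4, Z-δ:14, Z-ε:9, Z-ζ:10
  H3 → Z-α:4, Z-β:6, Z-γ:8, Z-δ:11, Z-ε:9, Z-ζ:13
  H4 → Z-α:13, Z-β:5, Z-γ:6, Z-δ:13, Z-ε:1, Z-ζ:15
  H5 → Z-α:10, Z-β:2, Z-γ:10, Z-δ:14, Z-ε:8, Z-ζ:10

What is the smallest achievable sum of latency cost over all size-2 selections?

34

Open {H1, H4}.
  Z-α→H1 5, Z-β→H4 5, Z-γ→H4 6, Z-δ→H1 13, Z-ε→H4 1, Z-ζ→H1 4  ⇒ total 34.
Compare {H2, H4}: total 37.
Compare {H3, H4}: total 40.
No size-2 selection does better; minimum is 34.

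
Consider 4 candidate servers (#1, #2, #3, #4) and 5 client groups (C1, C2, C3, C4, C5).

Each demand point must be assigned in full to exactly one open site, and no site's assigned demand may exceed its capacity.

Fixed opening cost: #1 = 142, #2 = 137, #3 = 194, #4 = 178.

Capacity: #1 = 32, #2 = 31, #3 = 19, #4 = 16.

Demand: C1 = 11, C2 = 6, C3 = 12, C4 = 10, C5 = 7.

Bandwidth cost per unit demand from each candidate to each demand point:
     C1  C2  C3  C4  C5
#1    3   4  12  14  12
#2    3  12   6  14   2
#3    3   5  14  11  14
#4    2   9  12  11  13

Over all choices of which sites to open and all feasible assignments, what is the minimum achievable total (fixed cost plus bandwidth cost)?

562

Open {#1, #2}; cheapest assignment that respects the capacities:
  #1 (cap 32, load 27): C1, C2, C4 — cost 11×3 + 6×4 + 10×14 = 197
  #2 (cap 31, load 19): C3, C5 — cost 12×6 + 7×2 = 86
  Shipping 283, fixed 279 → total 562.
  Any other capacity-feasible assignment to {#1, #2} ships for at least 283.
Compare {#2, #3}: its best feasible assignment gives total 590.
Compare {#2, #4}: its best feasible assignment gives total 598.
Every other set of open sites that can feasibly serve all demand totals ≥ 590 even under its best assignment. Minimum: 562.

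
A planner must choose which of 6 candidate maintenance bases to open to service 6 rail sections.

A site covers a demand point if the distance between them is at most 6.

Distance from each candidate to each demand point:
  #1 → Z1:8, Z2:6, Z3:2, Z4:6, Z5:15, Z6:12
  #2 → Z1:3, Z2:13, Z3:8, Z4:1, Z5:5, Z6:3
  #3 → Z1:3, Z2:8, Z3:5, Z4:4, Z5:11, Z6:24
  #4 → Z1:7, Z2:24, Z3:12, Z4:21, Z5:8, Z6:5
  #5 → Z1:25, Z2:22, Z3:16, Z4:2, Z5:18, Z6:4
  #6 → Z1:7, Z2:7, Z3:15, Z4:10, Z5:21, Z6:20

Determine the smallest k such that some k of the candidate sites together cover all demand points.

2

Coverage sets (demand points within 6 of each site):
  #1: {Z2, Z3, Z4}
  #2: {Z1, Z4, Z5, Z6}
  #3: {Z1, Z3, Z4}
  #4: {Z6}
  #5: {Z4, Z6}
  #6: {}
No single site covers all 6 demand points.
But {#1, #2} covers everything, so the minimum is 2.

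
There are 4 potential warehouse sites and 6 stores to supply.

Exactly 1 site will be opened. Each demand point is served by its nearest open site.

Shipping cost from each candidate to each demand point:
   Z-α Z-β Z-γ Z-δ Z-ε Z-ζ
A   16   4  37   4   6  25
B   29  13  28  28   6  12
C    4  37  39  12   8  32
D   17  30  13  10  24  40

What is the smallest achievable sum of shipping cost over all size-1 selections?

Open {A}.
  Z-α→A 16, Z-β→A 4, Z-γ→A 37, Z-δ→A 4, Z-ε→A 6, Z-ζ→A 25  ⇒ total 92.
Compare {B}: total 116.
Compare {C}: total 132.
No size-1 selection does better; minimum is 92.

92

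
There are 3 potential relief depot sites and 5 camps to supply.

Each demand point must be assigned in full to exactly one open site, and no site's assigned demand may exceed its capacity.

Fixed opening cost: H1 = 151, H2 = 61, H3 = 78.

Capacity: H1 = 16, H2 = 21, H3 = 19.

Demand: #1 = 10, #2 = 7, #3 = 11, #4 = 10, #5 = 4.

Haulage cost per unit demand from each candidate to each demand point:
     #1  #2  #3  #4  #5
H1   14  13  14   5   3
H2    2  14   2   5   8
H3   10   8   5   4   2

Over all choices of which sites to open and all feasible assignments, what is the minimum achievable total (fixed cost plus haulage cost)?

440

Open {H1, H2, H3}; cheapest assignment that respects the capacities:
  H1 (cap 16, load 4): #5 — cost 4×3 = 12
  H2 (cap 21, load 21): #1, #3 — cost 10×2 + 11×2 = 42
  H3 (cap 19, load 17): #2, #4 — cost 7×8 + 10×4 = 96
  Shipping 150, fixed 290 → total 440.
  Any other capacity-feasible assignment to {H1, H2, H3} ships for at least 150.
Total demand is 42 and no other set of sites has combined capacity ≥ 42, so {H1, H2, H3} is the only feasible choice of open sites. Minimum: 440.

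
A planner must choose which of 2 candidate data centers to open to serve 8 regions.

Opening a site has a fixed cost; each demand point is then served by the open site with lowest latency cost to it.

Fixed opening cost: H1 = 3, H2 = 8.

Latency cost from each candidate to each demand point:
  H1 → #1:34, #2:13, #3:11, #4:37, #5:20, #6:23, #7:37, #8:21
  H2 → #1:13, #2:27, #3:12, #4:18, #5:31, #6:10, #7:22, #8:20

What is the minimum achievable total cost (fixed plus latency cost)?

138

Open {H1, H2}: assign each demand point to its cheapest open site.
  #1→H2 13, #2→H1 13, #3→H1 11, #4→H2 18, #5→H1 20, #6→H2 10, #7→H2 22, #8→H2 20
  latency cost 127, fixed 11 → total 138.
Compare {H2}: latency cost 153 + fixed 8 = 161.
Compare {H1}: latency cost 196 + fixed 3 = 199.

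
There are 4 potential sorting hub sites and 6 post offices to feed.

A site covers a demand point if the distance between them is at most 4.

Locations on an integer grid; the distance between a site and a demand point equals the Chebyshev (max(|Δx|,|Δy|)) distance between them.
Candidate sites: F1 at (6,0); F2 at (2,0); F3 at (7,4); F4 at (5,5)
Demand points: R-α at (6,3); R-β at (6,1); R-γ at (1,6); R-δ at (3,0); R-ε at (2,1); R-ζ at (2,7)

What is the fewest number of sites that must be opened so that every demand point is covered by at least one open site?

Coverage sets (demand points within 4 of each site):
  F1: {R-α, R-β, R-δ, R-ε}
  F2: {R-α, R-β, R-δ, R-ε}
  F3: {R-α, R-β, R-δ}
  F4: {R-α, R-β, R-γ, R-ε, R-ζ}
No single site covers all 6 demand points.
But {F1, F4} covers everything, so the minimum is 2.

2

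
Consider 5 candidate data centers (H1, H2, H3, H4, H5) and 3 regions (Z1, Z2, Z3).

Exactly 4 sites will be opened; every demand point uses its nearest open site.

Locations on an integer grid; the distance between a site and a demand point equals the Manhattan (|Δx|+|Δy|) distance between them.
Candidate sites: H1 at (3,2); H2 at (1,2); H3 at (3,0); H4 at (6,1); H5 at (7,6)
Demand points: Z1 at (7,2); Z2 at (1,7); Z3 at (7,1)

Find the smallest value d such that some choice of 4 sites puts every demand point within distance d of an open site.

5

Open {H1, H2, H3, H4}.
  Farthest demand point is Z2 at distance 5 (to H2); all others are ≤ 5.
With {H1, H2, H3, H5} the worst case is 5.
With {H1, H2, H4, H5} the worst case is 5.
No size-4 selection achieves below 5.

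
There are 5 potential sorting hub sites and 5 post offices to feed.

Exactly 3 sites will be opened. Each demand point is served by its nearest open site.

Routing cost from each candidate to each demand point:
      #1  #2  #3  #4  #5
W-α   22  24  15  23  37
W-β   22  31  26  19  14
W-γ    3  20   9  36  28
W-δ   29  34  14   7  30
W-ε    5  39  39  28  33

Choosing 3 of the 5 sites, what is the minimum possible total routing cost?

53

Open {W-β, W-γ, W-δ}.
  #1→W-γ 3, #2→W-γ 20, #3→W-γ 9, #4→W-δ 7, #5→W-β 14  ⇒ total 53.
Compare {W-α, W-β, W-γ}: total 65.
Compare {W-β, W-γ, W-ε}: total 65.
No size-3 selection does better; minimum is 53.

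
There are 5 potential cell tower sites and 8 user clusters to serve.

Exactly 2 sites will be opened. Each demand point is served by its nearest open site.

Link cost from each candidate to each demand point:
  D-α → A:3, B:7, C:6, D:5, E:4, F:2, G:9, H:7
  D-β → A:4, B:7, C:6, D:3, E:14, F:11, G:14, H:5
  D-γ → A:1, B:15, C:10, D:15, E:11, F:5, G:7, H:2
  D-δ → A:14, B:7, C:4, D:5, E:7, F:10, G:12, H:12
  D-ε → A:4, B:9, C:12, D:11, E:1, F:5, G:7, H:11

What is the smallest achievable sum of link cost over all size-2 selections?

Open {D-α, D-γ}.
  A→D-γ 1, B→D-α 7, C→D-α 6, D→D-α 5, E→D-α 4, F→D-α 2, G→D-γ 7, H→D-γ 2  ⇒ total 34.
Compare {D-α, D-ε}: total 38.
Compare {D-β, D-ε}: total 38.
No size-2 selection does better; minimum is 34.

34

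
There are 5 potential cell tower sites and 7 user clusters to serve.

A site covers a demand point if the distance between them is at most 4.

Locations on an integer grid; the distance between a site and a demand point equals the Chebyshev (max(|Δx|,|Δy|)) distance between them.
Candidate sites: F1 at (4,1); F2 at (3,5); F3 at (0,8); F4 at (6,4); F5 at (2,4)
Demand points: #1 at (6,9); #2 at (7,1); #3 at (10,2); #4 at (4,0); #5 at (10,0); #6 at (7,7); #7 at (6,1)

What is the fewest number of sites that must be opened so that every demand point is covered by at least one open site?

2

Coverage sets (demand points within 4 of each site):
  F1: {#2, #4, #7}
  F2: {#1, #2, #6, #7}
  F3: {}
  F4: {#2, #3, #4, #5, #6, #7}
  F5: {#4, #7}
No single site covers all 7 demand points.
But {F2, F4} covers everything, so the minimum is 2.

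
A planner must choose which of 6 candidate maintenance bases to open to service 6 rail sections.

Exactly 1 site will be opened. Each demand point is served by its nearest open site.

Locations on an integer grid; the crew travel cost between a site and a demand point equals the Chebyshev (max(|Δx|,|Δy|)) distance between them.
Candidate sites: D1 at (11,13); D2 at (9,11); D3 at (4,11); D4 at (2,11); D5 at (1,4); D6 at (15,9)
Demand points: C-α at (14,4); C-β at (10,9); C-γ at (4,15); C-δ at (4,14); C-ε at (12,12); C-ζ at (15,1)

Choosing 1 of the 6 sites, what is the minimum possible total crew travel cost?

Open {D2}.
  C-α→D2 7, C-β→D2 2, C-γ→D2 5, C-δ→D2 5, C-ε→D2 3, C-ζ→D2 10  ⇒ total 32.
Compare {D1}: total 40.
Compare {D3}: total 42.
No size-1 selection does better; minimum is 32.

32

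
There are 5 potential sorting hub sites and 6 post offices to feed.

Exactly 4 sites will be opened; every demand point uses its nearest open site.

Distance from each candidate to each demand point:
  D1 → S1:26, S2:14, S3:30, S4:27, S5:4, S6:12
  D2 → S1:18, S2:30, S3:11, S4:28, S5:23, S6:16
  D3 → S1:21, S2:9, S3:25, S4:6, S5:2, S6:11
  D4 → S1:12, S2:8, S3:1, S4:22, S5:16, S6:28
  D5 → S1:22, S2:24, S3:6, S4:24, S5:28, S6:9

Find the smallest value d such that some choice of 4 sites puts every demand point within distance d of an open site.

Open {D1, D2, D3, D4}.
  Farthest demand point is S1 at distance 12 (to D4); all others are ≤ 12.
With {D1, D3, D4, D5} the worst case is 12.
With {D2, D3, D4, D5} the worst case is 12.
No size-4 selection achieves below 12.

12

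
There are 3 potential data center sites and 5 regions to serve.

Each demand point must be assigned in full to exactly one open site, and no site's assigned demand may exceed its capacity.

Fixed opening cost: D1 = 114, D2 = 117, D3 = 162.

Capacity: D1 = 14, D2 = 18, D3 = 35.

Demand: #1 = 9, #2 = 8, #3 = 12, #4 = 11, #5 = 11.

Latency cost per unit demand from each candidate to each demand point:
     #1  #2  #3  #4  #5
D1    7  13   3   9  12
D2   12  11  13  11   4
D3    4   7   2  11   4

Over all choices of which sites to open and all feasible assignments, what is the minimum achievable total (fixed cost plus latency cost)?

Open {D1, D2, D3}; cheapest assignment that respects the capacities:
  D1 (cap 14, load 11): #4 — cost 11×9 = 99
  D2 (cap 18, load 11): #5 — cost 11×4 = 44
  D3 (cap 35, load 29): #1, #2, #3 — cost 9×4 + 8×7 + 12×2 = 116
  Shipping 259, fixed 393 → total 652.
  Any other capacity-feasible assignment to {D1, D2, D3} ships for at least 259.
Compare {D2, D3}: its best feasible assignment gives total 664.
Every other set of open sites that can feasibly serve all demand totals ≥ 664 even under its best assignment. Minimum: 652.

652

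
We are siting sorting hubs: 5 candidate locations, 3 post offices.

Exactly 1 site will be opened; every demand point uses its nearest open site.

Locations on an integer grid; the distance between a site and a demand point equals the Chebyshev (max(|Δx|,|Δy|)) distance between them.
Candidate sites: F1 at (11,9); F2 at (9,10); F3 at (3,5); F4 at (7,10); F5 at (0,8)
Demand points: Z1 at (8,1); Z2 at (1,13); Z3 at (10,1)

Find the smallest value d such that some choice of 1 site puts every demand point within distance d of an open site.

Open {F3}.
  Farthest demand point is Z2 at distance 8 (to F3); all others are ≤ 8.
With {F2} the worst case is 9.
With {F4} the worst case is 9.
No size-1 selection achieves below 8.

8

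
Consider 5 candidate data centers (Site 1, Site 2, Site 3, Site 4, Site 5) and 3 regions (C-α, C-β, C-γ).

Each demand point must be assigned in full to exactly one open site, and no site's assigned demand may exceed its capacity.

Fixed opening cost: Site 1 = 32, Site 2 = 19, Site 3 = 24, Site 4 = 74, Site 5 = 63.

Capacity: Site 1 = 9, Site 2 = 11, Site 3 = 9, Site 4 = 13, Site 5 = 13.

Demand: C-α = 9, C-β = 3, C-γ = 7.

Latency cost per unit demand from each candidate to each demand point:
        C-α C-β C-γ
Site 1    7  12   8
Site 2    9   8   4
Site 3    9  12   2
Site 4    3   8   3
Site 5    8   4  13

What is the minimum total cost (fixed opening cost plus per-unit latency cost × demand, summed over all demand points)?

163

Open {Site 3, Site 4}; cheapest assignment that respects the capacities:
  Site 3 (cap 9, load 7): C-γ — cost 7×2 = 14
  Site 4 (cap 13, load 12): C-α, C-β — cost 9×3 + 3×8 = 51
  Shipping 65, fixed 98 → total 163.
  Any other capacity-feasible assignment to {Site 3, Site 4} ships for at least 65.
Compare {Site 1, Site 2}: its best feasible assignment gives total 166.
Compare {Site 2, Site 4}: its best feasible assignment gives total 172.
Every other set of open sites that can feasibly serve all demand totals ≥ 166 even under its best assignment. Minimum: 163.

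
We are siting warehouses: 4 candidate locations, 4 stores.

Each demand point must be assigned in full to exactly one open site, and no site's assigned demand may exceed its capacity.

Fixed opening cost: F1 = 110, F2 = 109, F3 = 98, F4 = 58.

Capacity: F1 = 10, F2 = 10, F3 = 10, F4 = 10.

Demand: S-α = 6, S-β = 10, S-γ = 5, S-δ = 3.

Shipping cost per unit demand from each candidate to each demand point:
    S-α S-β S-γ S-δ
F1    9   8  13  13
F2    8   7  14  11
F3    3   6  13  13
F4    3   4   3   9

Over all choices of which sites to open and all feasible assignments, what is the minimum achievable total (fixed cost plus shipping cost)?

395

Open {F2, F3, F4}; cheapest assignment that respects the capacities:
  F2 (cap 10, load 10): S-β — cost 10×7 = 70
  F3 (cap 10, load 6): S-α — cost 6×3 = 18
  F4 (cap 10, load 8): S-γ, S-δ — cost 5×3 + 3×9 = 42
  Shipping 130, fixed 265 → total 395.
  Any other capacity-feasible assignment to {F2, F3, F4} ships for at least 130.
Compare {F1, F3, F4}: its best feasible assignment gives total 406.
Compare {F1, F2, F4}: its best feasible assignment gives total 443.
Every other set of open sites that can feasibly serve all demand totals ≥ 406 even under its best assignment. Minimum: 395.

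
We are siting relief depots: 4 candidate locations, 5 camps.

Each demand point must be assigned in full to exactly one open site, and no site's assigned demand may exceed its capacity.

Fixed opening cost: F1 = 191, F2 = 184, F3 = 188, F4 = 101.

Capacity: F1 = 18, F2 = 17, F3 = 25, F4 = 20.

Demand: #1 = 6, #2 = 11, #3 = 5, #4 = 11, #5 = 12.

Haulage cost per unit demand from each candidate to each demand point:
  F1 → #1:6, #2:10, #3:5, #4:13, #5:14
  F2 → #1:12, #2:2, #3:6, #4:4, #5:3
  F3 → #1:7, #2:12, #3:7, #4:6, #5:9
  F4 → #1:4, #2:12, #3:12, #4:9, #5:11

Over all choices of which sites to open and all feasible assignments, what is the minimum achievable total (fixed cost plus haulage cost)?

723

Open {F2, F3, F4}; cheapest assignment that respects the capacities:
  F2 (cap 17, load 16): #2, #3 — cost 11×2 + 5×6 = 52
  F3 (cap 25, load 23): #4, #5 — cost 11×6 + 12×9 = 174
  F4 (cap 20, load 6): #1 — cost 6×4 = 24
  Shipping 250, fixed 473 → total 723.
  Any other capacity-feasible assignment to {F2, F3, F4} ships for at least 250.
Compare {F1, F2, F4}: its best feasible assignment gives total 770.
Compare {F1, F3, F4}: its best feasible assignment gives total 813.
Every other set of open sites that can feasibly serve all demand totals ≥ 770 even under its best assignment. Minimum: 723.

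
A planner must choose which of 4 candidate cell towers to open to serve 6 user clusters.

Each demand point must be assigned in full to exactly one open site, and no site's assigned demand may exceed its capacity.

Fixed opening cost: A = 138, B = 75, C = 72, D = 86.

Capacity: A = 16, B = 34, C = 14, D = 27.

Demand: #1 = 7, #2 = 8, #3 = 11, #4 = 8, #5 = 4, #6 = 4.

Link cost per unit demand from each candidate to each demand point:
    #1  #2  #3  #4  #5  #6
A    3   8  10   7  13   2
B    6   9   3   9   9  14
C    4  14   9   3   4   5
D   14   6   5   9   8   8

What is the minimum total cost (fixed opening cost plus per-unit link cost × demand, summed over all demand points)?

Open {B, C}; cheapest assignment that respects the capacities:
  B (cap 34, load 30): #1, #2, #3, #5 — cost 7×6 + 8×9 + 11×3 + 4×9 = 183
  C (cap 14, load 12): #4, #6 — cost 8×3 + 4×5 = 44
  Shipping 227, fixed 147 → total 374.
  Any other capacity-feasible assignment to {B, C} ships for at least 227.
Compare {B, D}: its best feasible assignment gives total 420.
Compare {B, C, D}: its best feasible assignment gives total 428.
Every other set of open sites that can feasibly serve all demand totals ≥ 420 even under its best assignment. Minimum: 374.

374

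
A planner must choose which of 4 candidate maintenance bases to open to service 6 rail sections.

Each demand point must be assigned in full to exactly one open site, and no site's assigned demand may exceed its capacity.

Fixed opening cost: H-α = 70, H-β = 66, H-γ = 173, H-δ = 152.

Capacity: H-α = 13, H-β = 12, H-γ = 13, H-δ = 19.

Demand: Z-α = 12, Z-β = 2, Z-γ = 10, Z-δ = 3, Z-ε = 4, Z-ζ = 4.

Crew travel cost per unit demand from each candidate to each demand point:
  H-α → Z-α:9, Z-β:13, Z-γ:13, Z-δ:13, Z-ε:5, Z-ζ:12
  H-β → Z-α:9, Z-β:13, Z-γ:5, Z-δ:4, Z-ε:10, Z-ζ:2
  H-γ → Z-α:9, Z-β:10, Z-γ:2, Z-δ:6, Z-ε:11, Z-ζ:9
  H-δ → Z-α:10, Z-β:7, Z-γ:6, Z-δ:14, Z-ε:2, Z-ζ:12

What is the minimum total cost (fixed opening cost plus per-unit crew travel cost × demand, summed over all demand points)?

Open {H-α, H-β, H-δ}; cheapest assignment that respects the capacities:
  H-α (cap 13, load 12): Z-α — cost 12×9 = 108
  H-β (cap 12, load 7): Z-δ, Z-ζ — cost 3×4 + 4×2 = 20
  H-δ (cap 19, load 16): Z-β, Z-γ, Z-ε — cost 2×7 + 10×6 + 4×2 = 82
  Shipping 210, fixed 288 → total 498.
  Any other capacity-feasible assignment to {H-α, H-β, H-δ} ships for at least 210.
Compare {H-α, H-β, H-γ}: its best feasible assignment gives total 517.
Compare {H-β, H-γ, H-δ}: its best feasible assignment gives total 573.
Every other set of open sites that can feasibly serve all demand totals ≥ 517 even under its best assignment. Minimum: 498.

498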